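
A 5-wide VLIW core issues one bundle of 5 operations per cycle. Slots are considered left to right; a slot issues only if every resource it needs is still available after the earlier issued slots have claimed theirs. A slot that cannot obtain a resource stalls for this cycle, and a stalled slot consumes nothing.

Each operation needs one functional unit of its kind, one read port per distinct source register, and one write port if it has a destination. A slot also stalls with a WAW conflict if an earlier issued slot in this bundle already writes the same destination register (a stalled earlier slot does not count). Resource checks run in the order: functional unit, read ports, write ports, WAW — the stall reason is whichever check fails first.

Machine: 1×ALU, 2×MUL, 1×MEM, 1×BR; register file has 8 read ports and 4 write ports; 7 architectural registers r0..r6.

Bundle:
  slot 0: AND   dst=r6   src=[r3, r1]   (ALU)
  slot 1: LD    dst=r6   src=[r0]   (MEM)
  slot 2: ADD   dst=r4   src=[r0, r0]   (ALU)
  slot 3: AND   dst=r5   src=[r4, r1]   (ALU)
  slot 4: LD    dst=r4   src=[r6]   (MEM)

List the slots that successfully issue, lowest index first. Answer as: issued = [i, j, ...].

(0) want 1×ALU +2rd +1wr — yes → AL0|MU2|ME1|BR1|rd6|wr3
(1) want 1×MEM +1rd +1wr — WAW → AL0|MU2|ME1|BR1|rd6|wr3
(2) want 1×ALU +1rd +1wr — FU → AL0|MU2|ME1|BR1|rd6|wr3
(3) want 1×ALU +2rd +1wr — FU → AL0|MU2|ME1|BR1|rd6|wr3
(4) want 1×MEM +1rd +1wr — yes → AL0|MU2|ME0|BR1|rd5|wr2

issued = [0, 4]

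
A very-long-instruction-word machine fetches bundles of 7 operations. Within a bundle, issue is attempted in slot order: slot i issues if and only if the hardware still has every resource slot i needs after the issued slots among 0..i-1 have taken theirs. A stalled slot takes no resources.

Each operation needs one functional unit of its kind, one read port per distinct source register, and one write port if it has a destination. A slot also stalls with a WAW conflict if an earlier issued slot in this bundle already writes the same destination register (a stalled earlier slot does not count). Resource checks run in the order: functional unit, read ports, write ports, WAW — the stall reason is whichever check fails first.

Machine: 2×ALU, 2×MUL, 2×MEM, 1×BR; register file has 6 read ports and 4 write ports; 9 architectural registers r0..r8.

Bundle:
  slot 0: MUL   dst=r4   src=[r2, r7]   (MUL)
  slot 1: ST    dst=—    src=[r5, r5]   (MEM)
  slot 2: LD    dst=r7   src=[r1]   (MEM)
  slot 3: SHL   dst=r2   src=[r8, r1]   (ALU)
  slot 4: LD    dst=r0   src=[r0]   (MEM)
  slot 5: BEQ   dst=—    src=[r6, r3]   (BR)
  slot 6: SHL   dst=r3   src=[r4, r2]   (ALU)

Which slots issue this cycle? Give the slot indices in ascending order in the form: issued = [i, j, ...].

issued = [0, 1, 2, 3]

(0) want 1×MUL +2rd +1wr — yes → AL2|MU1|ME2|BR1|rd4|wr3
(1) want 1×MEM +1rd +0wr — yes → AL2|MU1|ME1|BR1|rd3|wr3
(2) want 1×MEM +1rd +1wr — yes → AL2|MU1|ME0|BR1|rd2|wr2
(3) want 1×ALU +2rd +1wr — yes → AL1|MU1|ME0|BR1|rd0|wr1
(4) want 1×MEM +1rd +1wr — FU → AL1|MU1|ME0|BR1|rd0|wr1
(5) want 1×BR +2rd +0wr — RD_PORT → AL1|MU1|ME0|BR1|rd0|wr1
(6) want 1×ALU +2rd +1wr — RD_PORT → AL1|MU1|ME0|BR1|rd0|wr1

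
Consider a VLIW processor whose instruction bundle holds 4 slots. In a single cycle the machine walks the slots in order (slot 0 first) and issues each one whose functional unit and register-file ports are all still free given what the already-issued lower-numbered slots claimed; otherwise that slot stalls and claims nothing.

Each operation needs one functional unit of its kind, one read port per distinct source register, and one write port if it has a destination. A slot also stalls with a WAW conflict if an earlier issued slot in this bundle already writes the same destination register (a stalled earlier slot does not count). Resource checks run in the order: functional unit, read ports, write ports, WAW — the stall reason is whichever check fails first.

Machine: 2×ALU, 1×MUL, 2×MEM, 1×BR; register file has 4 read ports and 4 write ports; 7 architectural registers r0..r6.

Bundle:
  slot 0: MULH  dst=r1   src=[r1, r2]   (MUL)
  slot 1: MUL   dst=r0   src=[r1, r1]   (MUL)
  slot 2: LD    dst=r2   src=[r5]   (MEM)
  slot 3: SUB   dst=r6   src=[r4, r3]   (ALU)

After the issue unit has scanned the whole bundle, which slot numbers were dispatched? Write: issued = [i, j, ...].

slot 0 (MUL): ISSUE — free A2,Mu0,Ld2,B1 rp2 wp3
slot 1 (MUL): stall FU — free A2,Mu0,Ld2,B1 rp2 wp3
slot 2 (MEM): ISSUE — free A2,Mu0,Ld1,B1 rp1 wp2
slot 3 (ALU): stall RD_PORT — free A2,Mu0,Ld1,B1 rp1 wp2

issued = [0, 2]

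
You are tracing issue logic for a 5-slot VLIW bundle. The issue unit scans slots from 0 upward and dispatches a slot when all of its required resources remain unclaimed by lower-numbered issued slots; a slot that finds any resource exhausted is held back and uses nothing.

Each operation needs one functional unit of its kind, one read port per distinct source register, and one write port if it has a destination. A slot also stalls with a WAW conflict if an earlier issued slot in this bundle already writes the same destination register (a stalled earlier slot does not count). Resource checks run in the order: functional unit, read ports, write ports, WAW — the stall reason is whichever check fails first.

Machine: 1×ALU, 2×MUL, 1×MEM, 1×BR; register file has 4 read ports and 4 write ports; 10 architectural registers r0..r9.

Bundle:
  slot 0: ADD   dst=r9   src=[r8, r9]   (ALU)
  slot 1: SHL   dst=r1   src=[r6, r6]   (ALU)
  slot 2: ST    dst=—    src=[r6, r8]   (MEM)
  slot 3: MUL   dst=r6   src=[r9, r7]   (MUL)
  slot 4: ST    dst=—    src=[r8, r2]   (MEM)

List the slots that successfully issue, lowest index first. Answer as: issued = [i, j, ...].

issued = [0, 2]

#0 ALU src=r8,r9 dispatched  <A:0 Mu:2 Ld:1 B:1 rd:2 wr:3>
#1 ALU src=r6,r6 held:FU  <A:0 Mu:2 Ld:1 B:1 rd:2 wr:3>
#2 MEM src=r6,r8 dispatched  <A:0 Mu:2 Ld:0 B:1 rd:0 wr:3>
#3 MUL src=r9,r7 held:RD_PORT  <A:0 Mu:2 Ld:0 B:1 rd:0 wr:3>
#4 MEM src=r8,r2 held:FU  <A:0 Mu:2 Ld:0 B:1 rd:0 wr:3>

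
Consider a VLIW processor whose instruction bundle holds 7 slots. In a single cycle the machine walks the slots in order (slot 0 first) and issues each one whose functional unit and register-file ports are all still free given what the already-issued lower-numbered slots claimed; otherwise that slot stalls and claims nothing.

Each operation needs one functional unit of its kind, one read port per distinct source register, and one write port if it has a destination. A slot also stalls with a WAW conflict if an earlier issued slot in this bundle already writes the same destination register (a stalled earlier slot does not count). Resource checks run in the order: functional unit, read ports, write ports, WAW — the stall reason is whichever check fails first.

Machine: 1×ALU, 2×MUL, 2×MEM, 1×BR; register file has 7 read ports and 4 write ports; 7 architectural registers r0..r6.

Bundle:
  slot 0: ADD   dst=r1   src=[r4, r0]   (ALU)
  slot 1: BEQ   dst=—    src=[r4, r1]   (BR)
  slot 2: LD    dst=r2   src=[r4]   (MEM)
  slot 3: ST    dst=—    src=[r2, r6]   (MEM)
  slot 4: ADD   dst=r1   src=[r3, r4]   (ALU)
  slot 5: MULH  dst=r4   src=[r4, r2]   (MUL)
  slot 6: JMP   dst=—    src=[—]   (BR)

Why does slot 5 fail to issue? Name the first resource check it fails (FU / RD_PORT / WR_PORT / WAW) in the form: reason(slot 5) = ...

  0. ALU→r1 ⇒ go  {0A/2Mu/2Ld/1B | 5r 3w}
  1. BR ⇒ go  {0A/2Mu/2Ld/0B | 3r 3w}
  2. MEM→r2 ⇒ go  {0A/2Mu/1Ld/0B | 2r 2w}
  3. MEM ⇒ go  {0A/2Mu/0Ld/0B | 0r 2w}
  4. ALU→r1 ⇒ no(FU)  {0A/2Mu/0Ld/0B | 0r 2w}
  5. MUL→r4 ⇒ no(RD_PORT)  {0A/2Mu/0Ld/0B | 0r 2w}
  6. BR ⇒ no(FU)  {0A/2Mu/0Ld/0B | 0r 2w}

reason(slot 5) = RD_PORT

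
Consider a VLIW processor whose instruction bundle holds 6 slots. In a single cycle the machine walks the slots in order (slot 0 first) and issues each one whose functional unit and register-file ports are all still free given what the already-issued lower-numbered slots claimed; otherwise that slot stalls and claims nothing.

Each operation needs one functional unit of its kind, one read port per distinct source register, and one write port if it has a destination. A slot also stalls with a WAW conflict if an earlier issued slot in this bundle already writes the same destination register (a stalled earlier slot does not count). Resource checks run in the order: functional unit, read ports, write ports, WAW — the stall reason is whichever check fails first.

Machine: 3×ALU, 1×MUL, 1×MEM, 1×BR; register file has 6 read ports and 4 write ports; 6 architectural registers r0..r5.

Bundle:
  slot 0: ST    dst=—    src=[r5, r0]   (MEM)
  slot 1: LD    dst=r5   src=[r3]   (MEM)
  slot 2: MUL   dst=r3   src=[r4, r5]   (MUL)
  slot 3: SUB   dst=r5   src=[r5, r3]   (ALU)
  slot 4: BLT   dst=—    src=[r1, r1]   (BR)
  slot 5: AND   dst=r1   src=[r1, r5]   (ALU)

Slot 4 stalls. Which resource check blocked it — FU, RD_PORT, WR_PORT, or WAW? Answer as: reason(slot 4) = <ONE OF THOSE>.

reason(slot 4) = RD_PORT

slot 0 (MEM): ISSUE — free A3,Mu1,Ld0,B1 rp4 wp4
slot 1 (MEM): stall FU — free A3,Mu1,Ld0,B1 rp4 wp4
slot 2 (MUL): ISSUE — free A3,Mu0,Ld0,B1 rp2 wp3
slot 3 (ALU): ISSUE — free A2,Mu0,Ld0,B1 rp0 wp2
slot 4 (BR): stall RD_PORT — free A2,Mu0,Ld0,B1 rp0 wp2
slot 5 (ALU): stall RD_PORT — free A2,Mu0,Ld0,B1 rp0 wp2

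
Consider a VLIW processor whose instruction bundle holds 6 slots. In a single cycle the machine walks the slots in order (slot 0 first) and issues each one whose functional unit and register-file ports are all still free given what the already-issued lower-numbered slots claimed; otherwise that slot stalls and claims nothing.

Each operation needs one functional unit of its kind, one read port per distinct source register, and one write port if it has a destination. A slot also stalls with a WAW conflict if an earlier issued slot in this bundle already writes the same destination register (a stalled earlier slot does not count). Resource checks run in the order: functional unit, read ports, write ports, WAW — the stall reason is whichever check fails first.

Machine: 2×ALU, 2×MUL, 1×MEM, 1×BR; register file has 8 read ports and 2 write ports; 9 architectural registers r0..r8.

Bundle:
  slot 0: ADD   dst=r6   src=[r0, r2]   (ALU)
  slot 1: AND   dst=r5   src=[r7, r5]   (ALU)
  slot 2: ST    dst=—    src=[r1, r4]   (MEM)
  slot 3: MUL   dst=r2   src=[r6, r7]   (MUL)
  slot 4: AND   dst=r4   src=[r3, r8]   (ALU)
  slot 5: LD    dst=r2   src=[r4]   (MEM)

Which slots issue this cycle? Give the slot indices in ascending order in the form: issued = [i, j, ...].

issued = [0, 1, 2]

slot 0 (ALU): ISSUE — free A1,Mu2,Ld1,B1 rp6 wp1
slot 1 (ALU): ISSUE — free A0,Mu2,Ld1,B1 rp4 wp0
slot 2 (MEM): ISSUE — free A0,Mu2,Ld0,B1 rp2 wp0
slot 3 (MUL): stall WR_PORT — free A0,Mu2,Ld0,B1 rp2 wp0
slot 4 (ALU): stall FU — free A0,Mu2,Ld0,B1 rp2 wp0
slot 5 (MEM): stall FU — free A0,Mu2,Ld0,B1 rp2 wp0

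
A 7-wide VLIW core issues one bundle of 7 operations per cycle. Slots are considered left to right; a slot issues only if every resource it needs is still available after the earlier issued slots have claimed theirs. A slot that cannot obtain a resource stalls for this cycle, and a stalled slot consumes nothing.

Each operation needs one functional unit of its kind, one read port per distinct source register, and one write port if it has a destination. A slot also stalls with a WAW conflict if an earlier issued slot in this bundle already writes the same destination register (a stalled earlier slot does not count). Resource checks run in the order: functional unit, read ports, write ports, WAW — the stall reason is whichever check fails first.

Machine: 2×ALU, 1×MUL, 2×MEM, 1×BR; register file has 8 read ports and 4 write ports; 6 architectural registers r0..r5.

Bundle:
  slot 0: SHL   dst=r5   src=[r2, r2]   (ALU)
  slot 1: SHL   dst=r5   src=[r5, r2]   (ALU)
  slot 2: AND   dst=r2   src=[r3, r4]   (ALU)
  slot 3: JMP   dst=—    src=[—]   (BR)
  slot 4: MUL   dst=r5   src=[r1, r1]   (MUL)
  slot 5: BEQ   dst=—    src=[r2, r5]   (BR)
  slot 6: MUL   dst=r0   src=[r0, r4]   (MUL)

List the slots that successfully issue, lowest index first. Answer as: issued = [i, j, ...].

(0) want 1×ALU +1rd +1wr — yes → AL1|MU1|ME2|BR1|rd7|wr3
(1) want 1×ALU +2rd +1wr — WAW → AL1|MU1|ME2|BR1|rd7|wr3
(2) want 1×ALU +2rd +1wr — yes → AL0|MU1|ME2|BR1|rd5|wr2
(3) want 1×BR +0rd +0wr — yes → AL0|MU1|ME2|BR0|rd5|wr2
(4) want 1×MUL +1rd +1wr — WAW → AL0|MU1|ME2|BR0|rd5|wr2
(5) want 1×BR +2rd +0wr — FU → AL0|MU1|ME2|BR0|rd5|wr2
(6) want 1×MUL +2rd +1wr — yes → AL0|MU0|ME2|BR0|rd3|wr1

issued = [0, 2, 3, 6]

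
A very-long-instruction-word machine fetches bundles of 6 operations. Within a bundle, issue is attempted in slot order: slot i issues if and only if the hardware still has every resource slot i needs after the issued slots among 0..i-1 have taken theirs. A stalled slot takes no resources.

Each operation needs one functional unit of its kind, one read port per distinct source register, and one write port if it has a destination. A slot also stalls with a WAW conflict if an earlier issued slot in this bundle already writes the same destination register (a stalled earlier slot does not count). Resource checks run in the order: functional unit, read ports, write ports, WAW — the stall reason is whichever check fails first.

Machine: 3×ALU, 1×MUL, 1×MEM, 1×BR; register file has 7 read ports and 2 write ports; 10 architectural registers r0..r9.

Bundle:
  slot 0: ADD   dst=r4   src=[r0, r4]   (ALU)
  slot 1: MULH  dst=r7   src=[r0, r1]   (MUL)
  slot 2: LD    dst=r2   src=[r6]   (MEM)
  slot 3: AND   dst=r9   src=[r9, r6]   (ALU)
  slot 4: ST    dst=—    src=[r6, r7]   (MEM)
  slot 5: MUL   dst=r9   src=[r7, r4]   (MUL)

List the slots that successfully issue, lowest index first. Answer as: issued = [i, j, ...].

[0] ALU needs rd=2 wr=1: ok; after: ALU=2 MUL=1 MEM=1 BR=1, R=5, W=1
[1] MUL needs rd=2 wr=1: ok; after: ALU=2 MUL=0 MEM=1 BR=1, R=3, W=0
[2] MEM needs rd=1 wr=1: WR_PORT; after: ALU=2 MUL=0 MEM=1 BR=1, R=3, W=0
[3] ALU needs rd=2 wr=1: WR_PORT; after: ALU=2 MUL=0 MEM=1 BR=1, R=3, W=0
[4] MEM needs rd=2 wr=0: ok; after: ALU=2 MUL=0 MEM=0 BR=1, R=1, W=0
[5] MUL needs rd=2 wr=1: FU; after: ALU=2 MUL=0 MEM=0 BR=1, R=1, W=0

issued = [0, 1, 4]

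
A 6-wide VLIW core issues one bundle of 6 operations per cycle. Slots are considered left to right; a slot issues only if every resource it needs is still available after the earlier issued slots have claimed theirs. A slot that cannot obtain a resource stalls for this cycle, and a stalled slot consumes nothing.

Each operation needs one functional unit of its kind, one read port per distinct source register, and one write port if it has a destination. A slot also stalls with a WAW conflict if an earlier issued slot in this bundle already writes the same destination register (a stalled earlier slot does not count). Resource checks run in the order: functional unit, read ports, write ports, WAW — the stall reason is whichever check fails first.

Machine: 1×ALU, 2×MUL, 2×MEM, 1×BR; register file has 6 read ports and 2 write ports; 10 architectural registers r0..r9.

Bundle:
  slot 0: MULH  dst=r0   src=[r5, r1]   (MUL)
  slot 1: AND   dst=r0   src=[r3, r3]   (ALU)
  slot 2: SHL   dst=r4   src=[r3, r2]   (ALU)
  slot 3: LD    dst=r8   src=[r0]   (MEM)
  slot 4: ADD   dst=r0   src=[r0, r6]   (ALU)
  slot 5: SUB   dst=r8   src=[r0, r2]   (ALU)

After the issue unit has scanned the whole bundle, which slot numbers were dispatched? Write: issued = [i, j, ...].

  0. MUL→r0 ⇒ go  {1A/1Mu/2Ld/1B | 4r 1w}
  1. ALU→r0 ⇒ no(WAW)  {1A/1Mu/2Ld/1B | 4r 1w}
  2. ALU→r4 ⇒ go  {0A/1Mu/2Ld/1B | 2r 0w}
  3. MEM→r8 ⇒ no(WR_PORT)  {0A/1Mu/2Ld/1B | 2r 0w}
  4. ALU→r0 ⇒ no(FU)  {0A/1Mu/2Ld/1B | 2r 0w}
  5. ALU→r8 ⇒ no(FU)  {0A/1Mu/2Ld/1B | 2r 0w}

issued = [0, 2]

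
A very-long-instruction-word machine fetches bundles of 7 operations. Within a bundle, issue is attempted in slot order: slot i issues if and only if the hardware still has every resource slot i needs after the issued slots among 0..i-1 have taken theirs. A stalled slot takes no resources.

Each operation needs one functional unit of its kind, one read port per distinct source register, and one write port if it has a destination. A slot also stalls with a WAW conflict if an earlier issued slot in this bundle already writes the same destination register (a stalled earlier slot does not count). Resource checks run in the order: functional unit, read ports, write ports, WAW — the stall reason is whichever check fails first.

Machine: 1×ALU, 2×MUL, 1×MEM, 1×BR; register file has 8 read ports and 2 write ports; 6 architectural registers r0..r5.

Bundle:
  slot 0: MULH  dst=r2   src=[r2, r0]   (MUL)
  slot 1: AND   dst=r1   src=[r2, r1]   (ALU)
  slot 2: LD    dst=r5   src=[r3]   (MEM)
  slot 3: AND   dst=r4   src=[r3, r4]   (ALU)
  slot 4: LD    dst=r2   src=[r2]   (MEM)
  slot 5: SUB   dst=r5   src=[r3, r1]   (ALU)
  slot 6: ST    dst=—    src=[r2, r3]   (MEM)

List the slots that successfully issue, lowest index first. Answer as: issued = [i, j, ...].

issued = [0, 1, 6]

  0. MUL→r2 ⇒ go  {1A/1Mu/1Ld/1B | 6r 1w}
  1. ALU→r1 ⇒ go  {0A/1Mu/1Ld/1B | 4r 0w}
  2. MEM→r5 ⇒ no(WR_PORT)  {0A/1Mu/1Ld/1B | 4r 0w}
  3. ALU→r4 ⇒ no(FU)  {0A/1Mu/1Ld/1B | 4r 0w}
  4. MEM→r2 ⇒ no(WR_PORT)  {0A/1Mu/1Ld/1B | 4r 0w}
  5. ALU→r5 ⇒ no(FU)  {0A/1Mu/1Ld/1B | 4r 0w}
  6. MEM ⇒ go  {0A/1Mu/0Ld/1B | 2r 0w}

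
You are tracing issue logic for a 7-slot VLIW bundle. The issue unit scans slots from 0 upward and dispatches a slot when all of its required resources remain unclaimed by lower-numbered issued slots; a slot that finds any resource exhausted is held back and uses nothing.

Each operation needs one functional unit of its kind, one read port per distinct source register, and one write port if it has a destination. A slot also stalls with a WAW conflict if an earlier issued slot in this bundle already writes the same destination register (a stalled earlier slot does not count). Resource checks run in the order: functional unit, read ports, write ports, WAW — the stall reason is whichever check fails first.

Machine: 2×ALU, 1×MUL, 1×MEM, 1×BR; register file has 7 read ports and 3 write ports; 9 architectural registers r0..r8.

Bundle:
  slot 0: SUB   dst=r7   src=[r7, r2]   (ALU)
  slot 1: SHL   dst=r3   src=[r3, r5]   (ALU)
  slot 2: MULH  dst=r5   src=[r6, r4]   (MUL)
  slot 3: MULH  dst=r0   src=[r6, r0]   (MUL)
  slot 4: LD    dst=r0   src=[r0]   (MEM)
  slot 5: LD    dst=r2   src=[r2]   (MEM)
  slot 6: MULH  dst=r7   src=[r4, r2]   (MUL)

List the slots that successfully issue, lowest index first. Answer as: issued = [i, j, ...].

issued = [0, 1, 2]

  0. ALU→r7 ⇒ go  {1A/1Mu/1Ld/1B | 5r 2w}
  1. ALU→r3 ⇒ go  {0A/1Mu/1Ld/1B | 3r 1w}
  2. MUL→r5 ⇒ go  {0A/0Mu/1Ld/1B | 1r 0w}
  3. MUL→r0 ⇒ no(FU)  {0A/0Mu/1Ld/1B | 1r 0w}
  4. MEM→r0 ⇒ no(WR_PORT)  {0A/0Mu/1Ld/1B | 1r 0w}
  5. MEM→r2 ⇒ no(WR_PORT)  {0A/0Mu/1Ld/1B | 1r 0w}
  6. MUL→r7 ⇒ no(FU)  {0A/0Mu/1Ld/1B | 1r 0w}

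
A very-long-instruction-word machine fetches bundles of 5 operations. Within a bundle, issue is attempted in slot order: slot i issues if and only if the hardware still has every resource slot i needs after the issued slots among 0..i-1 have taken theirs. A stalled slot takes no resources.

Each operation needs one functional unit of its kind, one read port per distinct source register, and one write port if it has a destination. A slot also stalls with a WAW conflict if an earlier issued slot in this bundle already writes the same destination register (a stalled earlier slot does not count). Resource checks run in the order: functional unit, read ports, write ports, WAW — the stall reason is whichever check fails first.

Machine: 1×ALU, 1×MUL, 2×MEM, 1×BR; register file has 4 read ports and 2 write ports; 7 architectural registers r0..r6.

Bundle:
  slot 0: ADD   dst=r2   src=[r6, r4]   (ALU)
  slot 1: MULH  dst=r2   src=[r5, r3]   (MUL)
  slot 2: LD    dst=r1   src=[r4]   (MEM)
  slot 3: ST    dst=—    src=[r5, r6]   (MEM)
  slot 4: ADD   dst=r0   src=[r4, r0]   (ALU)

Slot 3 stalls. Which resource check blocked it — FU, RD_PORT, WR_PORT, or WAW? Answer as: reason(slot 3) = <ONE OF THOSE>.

reason(slot 3) = RD_PORT

#0 ALU src=r6,r4 dispatched  <A:0 Mu:1 Ld:2 B:1 rd:2 wr:1>
#1 MUL src=r5,r3 held:WAW  <A:0 Mu:1 Ld:2 B:1 rd:2 wr:1>
#2 MEM src=r4 dispatched  <A:0 Mu:1 Ld:1 B:1 rd:1 wr:0>
#3 MEM src=r5,r6 held:RD_PORT  <A:0 Mu:1 Ld:1 B:1 rd:1 wr:0>
#4 ALU src=r4,r0 held:FU  <A:0 Mu:1 Ld:1 B:1 rd:1 wr:0>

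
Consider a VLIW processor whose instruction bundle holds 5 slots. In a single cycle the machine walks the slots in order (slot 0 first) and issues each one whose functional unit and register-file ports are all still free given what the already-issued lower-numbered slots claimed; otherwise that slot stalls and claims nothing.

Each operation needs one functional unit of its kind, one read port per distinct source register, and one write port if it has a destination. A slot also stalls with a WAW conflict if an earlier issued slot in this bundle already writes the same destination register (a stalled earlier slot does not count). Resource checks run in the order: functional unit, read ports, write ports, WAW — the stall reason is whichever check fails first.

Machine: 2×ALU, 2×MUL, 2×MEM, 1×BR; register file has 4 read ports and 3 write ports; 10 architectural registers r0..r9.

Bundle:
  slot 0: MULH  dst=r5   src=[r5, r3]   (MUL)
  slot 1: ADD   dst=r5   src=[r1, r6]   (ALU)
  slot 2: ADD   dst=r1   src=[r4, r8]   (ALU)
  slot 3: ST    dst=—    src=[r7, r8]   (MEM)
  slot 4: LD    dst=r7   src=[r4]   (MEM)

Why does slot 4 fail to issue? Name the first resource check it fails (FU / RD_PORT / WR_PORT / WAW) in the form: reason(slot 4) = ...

reason(slot 4) = RD_PORT

slot 0 (MUL): ISSUE — free A2,Mu1,Ld2,B1 rp2 wp2
slot 1 (ALU): stall WAW — free A2,Mu1,Ld2,B1 rp2 wp2
slot 2 (ALU): ISSUE — free A1,Mu1,Ld2,B1 rp0 wp1
slot 3 (MEM): stall RD_PORT — free A1,Mu1,Ld2,B1 rp0 wp1
slot 4 (MEM): stall RD_PORT — free A1,Mu1,Ld2,B1 rp0 wp1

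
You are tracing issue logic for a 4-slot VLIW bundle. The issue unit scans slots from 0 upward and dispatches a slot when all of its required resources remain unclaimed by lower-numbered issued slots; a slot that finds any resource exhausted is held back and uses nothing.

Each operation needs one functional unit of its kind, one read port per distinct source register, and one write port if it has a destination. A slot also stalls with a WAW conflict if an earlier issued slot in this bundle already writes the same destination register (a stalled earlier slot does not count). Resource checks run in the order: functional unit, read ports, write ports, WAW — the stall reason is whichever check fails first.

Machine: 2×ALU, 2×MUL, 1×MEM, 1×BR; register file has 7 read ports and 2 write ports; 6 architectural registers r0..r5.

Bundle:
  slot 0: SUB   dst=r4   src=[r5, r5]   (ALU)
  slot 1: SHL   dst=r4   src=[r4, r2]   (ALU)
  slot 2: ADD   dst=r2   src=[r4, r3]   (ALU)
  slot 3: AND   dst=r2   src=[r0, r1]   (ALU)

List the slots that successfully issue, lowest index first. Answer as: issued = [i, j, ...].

(0) want 1×ALU +1rd +1wr — yes → AL1|MU2|ME1|BR1|rd6|wr1
(1) want 1×ALU +2rd +1wr — WAW → AL1|MU2|ME1|BR1|rd6|wr1
(2) want 1×ALU +2rd +1wr — yes → AL0|MU2|ME1|BR1|rd4|wr0
(3) want 1×ALU +2rd +1wr — FU → AL0|MU2|ME1|BR1|rd4|wr0

issued = [0, 2]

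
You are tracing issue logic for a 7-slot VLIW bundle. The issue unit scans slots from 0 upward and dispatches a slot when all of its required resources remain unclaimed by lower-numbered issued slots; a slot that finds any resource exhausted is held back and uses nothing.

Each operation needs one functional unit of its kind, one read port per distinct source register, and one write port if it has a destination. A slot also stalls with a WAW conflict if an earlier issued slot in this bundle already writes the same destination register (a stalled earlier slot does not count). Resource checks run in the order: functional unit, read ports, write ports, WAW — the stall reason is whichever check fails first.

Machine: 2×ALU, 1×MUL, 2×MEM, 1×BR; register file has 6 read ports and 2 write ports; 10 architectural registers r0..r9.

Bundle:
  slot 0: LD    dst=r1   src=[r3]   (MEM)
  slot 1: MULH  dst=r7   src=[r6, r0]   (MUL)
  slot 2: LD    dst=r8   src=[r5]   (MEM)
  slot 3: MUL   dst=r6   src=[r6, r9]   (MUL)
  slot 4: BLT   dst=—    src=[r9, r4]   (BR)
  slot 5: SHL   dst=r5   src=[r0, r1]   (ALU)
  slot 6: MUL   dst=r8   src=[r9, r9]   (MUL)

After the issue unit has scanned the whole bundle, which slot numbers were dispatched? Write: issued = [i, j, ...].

slot 0 (MEM): ISSUE — free A2,Mu1,Ld1,B1 rp5 wp1
slot 1 (MUL): ISSUE — free A2,Mu0,Ld1,B1 rp3 wp0
slot 2 (MEM): stall WR_PORT — free A2,Mu0,Ld1,B1 rp3 wp0
slot 3 (MUL): stall FU — free A2,Mu0,Ld1,B1 rp3 wp0
slot 4 (BR): ISSUE — free A2,Mu0,Ld1,B0 rp1 wp0
slot 5 (ALU): stall RD_PORT — free A2,Mu0,Ld1,B0 rp1 wp0
slot 6 (MUL): stall FU — free A2,Mu0,Ld1,B0 rp1 wp0

issued = [0, 1, 4]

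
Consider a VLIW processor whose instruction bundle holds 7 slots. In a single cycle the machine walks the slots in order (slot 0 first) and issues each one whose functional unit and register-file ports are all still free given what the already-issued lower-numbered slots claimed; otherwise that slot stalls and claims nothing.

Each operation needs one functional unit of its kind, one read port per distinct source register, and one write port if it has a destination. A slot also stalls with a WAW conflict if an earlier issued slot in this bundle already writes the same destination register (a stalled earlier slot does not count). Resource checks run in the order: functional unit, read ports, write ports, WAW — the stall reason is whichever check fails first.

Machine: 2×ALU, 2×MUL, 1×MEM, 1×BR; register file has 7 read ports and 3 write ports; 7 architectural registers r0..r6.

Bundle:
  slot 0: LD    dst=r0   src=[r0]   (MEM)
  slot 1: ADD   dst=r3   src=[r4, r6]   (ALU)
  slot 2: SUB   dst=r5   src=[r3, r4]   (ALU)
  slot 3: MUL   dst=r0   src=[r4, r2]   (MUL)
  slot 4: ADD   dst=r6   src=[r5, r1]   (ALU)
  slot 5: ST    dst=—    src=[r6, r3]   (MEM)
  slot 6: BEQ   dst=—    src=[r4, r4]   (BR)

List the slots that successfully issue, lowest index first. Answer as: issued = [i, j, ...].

#0 MEM src=r0 dispatched  <A:2 Mu:2 Ld:0 B:1 rd:6 wr:2>
#1 ALU src=r4,r6 dispatched  <A:1 Mu:2 Ld:0 B:1 rd:4 wr:1>
#2 ALU src=r3,r4 dispatched  <A:0 Mu:2 Ld:0 B:1 rd:2 wr:0>
#3 MUL src=r4,r2 held:WR_PORT  <A:0 Mu:2 Ld:0 B:1 rd:2 wr:0>
#4 ALU src=r5,r1 held:FU  <A:0 Mu:2 Ld:0 B:1 rd:2 wr:0>
#5 MEM src=r6,r3 held:FU  <A:0 Mu:2 Ld:0 B:1 rd:2 wr:0>
#6 BR src=r4,r4 dispatched  <A:0 Mu:2 Ld:0 B:0 rd:1 wr:0>

issued = [0, 1, 2, 6]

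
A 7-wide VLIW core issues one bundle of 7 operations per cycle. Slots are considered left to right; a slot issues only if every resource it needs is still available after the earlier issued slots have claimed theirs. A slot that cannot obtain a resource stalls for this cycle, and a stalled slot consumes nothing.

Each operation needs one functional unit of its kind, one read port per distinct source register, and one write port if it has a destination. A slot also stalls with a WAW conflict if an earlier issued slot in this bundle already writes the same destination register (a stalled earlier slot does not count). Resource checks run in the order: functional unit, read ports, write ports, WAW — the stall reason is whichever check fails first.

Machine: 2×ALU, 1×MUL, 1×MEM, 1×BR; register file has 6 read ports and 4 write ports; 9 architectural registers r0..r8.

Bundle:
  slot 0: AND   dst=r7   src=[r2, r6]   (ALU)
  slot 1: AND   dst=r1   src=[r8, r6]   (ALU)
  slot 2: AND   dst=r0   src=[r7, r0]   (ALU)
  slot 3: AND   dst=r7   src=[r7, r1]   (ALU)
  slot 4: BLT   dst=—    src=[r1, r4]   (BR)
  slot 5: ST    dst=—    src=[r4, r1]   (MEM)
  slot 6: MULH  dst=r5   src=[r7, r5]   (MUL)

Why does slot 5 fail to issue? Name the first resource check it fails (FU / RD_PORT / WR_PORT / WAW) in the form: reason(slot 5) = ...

reason(slot 5) = RD_PORT

  0. ALU→r7 ⇒ go  {1A/1Mu/1Ld/1B | 4r 3w}
  1. ALU→r1 ⇒ go  {0A/1Mu/1Ld/1B | 2r 2w}
  2. ALU→r0 ⇒ no(FU)  {0A/1Mu/1Ld/1B | 2r 2w}
  3. ALU→r7 ⇒ no(FU)  {0A/1Mu/1Ld/1B | 2r 2w}
  4. BR ⇒ go  {0A/1Mu/1Ld/0B | 0r 2w}
  5. MEM ⇒ no(RD_PORT)  {0A/1Mu/1Ld/0B | 0r 2w}
  6. MUL→r5 ⇒ no(RD_PORT)  {0A/1Mu/1Ld/0B | 0r 2w}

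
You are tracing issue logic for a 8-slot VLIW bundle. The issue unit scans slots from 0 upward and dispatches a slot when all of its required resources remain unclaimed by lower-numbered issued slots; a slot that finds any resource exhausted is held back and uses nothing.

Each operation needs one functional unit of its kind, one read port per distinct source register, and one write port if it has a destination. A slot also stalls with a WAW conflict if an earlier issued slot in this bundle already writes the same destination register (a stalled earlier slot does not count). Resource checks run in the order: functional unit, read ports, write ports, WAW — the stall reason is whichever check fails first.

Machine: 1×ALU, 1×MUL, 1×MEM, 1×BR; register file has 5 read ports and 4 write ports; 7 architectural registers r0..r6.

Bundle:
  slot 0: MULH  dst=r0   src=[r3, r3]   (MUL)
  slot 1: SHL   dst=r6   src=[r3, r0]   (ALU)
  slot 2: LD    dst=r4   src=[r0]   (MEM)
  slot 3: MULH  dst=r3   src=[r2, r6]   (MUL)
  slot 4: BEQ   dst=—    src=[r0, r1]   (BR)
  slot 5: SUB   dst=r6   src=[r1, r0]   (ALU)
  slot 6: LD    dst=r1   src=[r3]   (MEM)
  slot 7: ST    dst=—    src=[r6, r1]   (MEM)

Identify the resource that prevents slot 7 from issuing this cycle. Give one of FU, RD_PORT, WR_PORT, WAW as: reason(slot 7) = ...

(0) want 1×MUL +1rd +1wr — yes → AL1|MU0|ME1|BR1|rd4|wr3
(1) want 1×ALU +2rd +1wr — yes → AL0|MU0|ME1|BR1|rd2|wr2
(2) want 1×MEM +1rd +1wr — yes → AL0|MU0|ME0|BR1|rd1|wr1
(3) want 1×MUL +2rd +1wr — FU → AL0|MU0|ME0|BR1|rd1|wr1
(4) want 1×BR +2rd +0wr — RD_PORT → AL0|MU0|ME0|BR1|rd1|wr1
(5) want 1×ALU +2rd +1wr — FU → AL0|MU0|ME0|BR1|rd1|wr1
(6) want 1×MEM +1rd +1wr — FU → AL0|MU0|ME0|BR1|rd1|wr1
(7) want 1×MEM +2rd +0wr — FU → AL0|MU0|ME0|BR1|rd1|wr1

reason(slot 7) = FU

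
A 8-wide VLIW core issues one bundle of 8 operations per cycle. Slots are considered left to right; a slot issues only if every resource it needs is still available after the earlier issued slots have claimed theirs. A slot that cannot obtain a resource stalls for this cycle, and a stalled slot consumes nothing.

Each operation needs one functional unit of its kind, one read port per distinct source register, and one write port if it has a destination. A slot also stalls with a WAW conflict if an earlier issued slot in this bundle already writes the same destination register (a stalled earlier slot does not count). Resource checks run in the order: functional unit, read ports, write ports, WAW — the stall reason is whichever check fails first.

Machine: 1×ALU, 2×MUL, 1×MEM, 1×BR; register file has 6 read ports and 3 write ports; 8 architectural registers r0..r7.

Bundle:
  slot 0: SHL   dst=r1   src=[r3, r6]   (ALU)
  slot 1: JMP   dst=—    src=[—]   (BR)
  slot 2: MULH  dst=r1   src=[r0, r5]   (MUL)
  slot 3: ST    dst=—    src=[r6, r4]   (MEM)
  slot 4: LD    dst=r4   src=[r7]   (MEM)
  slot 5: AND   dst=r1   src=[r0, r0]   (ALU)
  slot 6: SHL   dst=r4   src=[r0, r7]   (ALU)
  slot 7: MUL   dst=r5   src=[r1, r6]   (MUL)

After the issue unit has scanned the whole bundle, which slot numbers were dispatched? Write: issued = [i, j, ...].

issued = [0, 1, 3, 7]

#0 ALU src=r3,r6 dispatched  <A:0 Mu:2 Ld:1 B:1 rd:4 wr:2>
#1 BR src=- dispatched  <A:0 Mu:2 Ld:1 B:0 rd:4 wr:2>
#2 MUL src=r0,r5 held:WAW  <A:0 Mu:2 Ld:1 B:0 rd:4 wr:2>
#3 MEM src=r6,r4 dispatched  <A:0 Mu:2 Ld:0 B:0 rd:2 wr:2>
#4 MEM src=r7 held:FU  <A:0 Mu:2 Ld:0 B:0 rd:2 wr:2>
#5 ALU src=r0,r0 held:FU  <A:0 Mu:2 Ld:0 B:0 rd:2 wr:2>
#6 ALU src=r0,r7 held:FU  <A:0 Mu:2 Ld:0 B:0 rd:2 wr:2>
#7 MUL src=r1,r6 dispatched  <A:0 Mu:1 Ld:0 B:0 rd:0 wr:1>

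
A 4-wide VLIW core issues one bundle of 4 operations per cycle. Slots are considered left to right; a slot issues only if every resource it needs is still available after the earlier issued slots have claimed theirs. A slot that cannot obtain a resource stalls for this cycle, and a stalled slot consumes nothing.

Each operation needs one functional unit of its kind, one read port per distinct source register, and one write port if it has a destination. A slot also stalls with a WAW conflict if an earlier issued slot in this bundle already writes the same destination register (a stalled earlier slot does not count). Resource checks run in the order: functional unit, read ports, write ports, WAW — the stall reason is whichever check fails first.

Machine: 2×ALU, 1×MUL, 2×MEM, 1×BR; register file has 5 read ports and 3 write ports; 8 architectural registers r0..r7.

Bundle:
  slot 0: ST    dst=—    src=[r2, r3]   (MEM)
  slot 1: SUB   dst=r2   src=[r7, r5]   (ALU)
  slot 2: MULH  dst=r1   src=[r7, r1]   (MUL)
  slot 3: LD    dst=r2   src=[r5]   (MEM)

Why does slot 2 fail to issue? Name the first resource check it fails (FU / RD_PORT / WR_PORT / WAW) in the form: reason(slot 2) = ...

reason(slot 2) = RD_PORT

#0 MEM src=r2,r3 dispatched  <A:2 Mu:1 Ld:1 B:1 rd:3 wr:3>
#1 ALU src=r7,r5 dispatched  <A:1 Mu:1 Ld:1 B:1 rd:1 wr:2>
#2 MUL src=r7,r1 held:RD_PORT  <A:1 Mu:1 Ld:1 B:1 rd:1 wr:2>
#3 MEM src=r5 held:WAW  <A:1 Mu:1 Ld:1 B:1 rd:1 wr:2>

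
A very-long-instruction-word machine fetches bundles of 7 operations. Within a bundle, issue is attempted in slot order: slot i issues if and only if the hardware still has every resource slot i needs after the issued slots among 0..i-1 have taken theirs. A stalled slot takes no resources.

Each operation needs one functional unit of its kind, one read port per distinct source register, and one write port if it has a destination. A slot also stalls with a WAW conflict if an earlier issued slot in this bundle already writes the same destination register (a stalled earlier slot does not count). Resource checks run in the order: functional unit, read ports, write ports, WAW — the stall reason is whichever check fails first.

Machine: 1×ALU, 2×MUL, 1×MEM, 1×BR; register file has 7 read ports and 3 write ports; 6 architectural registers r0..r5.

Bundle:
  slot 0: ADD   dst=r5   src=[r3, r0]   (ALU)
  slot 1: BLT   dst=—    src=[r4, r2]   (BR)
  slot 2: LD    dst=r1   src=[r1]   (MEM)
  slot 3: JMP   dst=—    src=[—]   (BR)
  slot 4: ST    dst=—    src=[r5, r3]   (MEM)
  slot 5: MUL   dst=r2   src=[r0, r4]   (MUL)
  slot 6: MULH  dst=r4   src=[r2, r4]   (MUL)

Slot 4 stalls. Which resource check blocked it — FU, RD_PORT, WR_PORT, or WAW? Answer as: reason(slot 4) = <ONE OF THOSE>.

reason(slot 4) = FU

(0) want 1×ALU +2rd +1wr — yes → AL0|MU2|ME1|BR1|rd5|wr2
(1) want 1×BR +2rd +0wr — yes → AL0|MU2|ME1|BR0|rd3|wr2
(2) want 1×MEM +1rd +1wr — yes → AL0|MU2|ME0|BR0|rd2|wr1
(3) want 1×BR +0rd +0wr — FU → AL0|MU2|ME0|BR0|rd2|wr1
(4) want 1×MEM +2rd +0wr — FU → AL0|MU2|ME0|BR0|rd2|wr1
(5) want 1×MUL +2rd +1wr — yes → AL0|MU1|ME0|BR0|rd0|wr0
(6) want 1×MUL +2rd +1wr — RD_PORT → AL0|MU1|ME0|BR0|rd0|wr0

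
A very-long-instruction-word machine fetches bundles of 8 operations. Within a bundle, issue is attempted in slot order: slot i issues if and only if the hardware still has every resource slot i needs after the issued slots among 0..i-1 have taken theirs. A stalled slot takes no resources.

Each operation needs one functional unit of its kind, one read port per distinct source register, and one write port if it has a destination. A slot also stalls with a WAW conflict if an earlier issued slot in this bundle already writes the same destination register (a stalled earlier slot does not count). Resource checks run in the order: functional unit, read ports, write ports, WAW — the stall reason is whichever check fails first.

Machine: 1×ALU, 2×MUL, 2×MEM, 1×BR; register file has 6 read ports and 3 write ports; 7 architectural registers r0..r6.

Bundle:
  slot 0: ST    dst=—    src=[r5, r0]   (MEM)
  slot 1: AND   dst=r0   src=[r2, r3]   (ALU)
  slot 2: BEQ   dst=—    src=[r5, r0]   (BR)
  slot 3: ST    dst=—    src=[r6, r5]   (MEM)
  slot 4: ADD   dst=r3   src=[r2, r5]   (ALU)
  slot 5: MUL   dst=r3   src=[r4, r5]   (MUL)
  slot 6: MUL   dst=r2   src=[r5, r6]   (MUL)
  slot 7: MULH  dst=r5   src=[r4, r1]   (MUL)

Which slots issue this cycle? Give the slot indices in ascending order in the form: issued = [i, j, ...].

issued = [0, 1, 2]

[0] MEM needs rd=2 wr=0: ok; after: ALU=1 MUL=2 MEM=1 BR=1, R=4, W=3
[1] ALU needs rd=2 wr=1: ok; after: ALU=0 MUL=2 MEM=1 BR=1, R=2, W=2
[2] BR needs rd=2 wr=0: ok; after: ALU=0 MUL=2 MEM=1 BR=0, R=0, W=2
[3] MEM needs rd=2 wr=0: RD_PORT; after: ALU=0 MUL=2 MEM=1 BR=0, R=0, W=2
[4] ALU needs rd=2 wr=1: FU; after: ALU=0 MUL=2 MEM=1 BR=0, R=0, W=2
[5] MUL needs rd=2 wr=1: RD_PORT; after: ALU=0 MUL=2 MEM=1 BR=0, R=0, W=2
[6] MUL needs rd=2 wr=1: RD_PORT; after: ALU=0 MUL=2 MEM=1 BR=0, R=0, W=2
[7] MUL needs rd=2 wr=1: RD_PORT; after: ALU=0 MUL=2 MEM=1 BR=0, R=0, W=2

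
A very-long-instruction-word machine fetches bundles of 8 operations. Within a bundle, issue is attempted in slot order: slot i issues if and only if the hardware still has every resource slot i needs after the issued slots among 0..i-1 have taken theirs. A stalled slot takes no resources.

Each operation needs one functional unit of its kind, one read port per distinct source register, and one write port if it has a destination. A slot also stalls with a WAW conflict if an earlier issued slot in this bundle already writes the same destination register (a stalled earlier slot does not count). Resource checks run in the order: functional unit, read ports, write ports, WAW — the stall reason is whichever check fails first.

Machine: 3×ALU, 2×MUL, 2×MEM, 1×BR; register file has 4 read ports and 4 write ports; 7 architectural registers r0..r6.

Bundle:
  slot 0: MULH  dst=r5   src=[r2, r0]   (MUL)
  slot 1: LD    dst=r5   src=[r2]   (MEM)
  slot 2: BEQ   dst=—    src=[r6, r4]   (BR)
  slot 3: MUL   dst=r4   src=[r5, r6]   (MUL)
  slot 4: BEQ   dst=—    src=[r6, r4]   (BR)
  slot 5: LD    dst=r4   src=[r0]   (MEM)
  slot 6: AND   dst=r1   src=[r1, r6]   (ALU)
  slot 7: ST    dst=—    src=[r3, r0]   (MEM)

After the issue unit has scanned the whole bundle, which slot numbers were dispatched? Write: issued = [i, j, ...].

issued = [0, 2]

#0 MUL src=r2,r0 dispatched  <A:3 Mu:1 Ld:2 B:1 rd:2 wr:3>
#1 MEM src=r2 held:WAW  <A:3 Mu:1 Ld:2 B:1 rd:2 wr:3>
#2 BR src=r6,r4 dispatched  <A:3 Mu:1 Ld:2 B:0 rd:0 wr:3>
#3 MUL src=r5,r6 held:RD_PORT  <A:3 Mu:1 Ld:2 B:0 rd:0 wr:3>
#4 BR src=r6,r4 held:FU  <A:3 Mu:1 Ld:2 B:0 rd:0 wr:3>
#5 MEM src=r0 held:RD_PORT  <A:3 Mu:1 Ld:2 B:0 rd:0 wr:3>
#6 ALU src=r1,r6 held:RD_PORT  <A:3 Mu:1 Ld:2 B:0 rd:0 wr:3>
#7 MEM src=r3,r0 held:RD_PORT  <A:3 Mu:1 Ld:2 B:0 rd:0 wr:3>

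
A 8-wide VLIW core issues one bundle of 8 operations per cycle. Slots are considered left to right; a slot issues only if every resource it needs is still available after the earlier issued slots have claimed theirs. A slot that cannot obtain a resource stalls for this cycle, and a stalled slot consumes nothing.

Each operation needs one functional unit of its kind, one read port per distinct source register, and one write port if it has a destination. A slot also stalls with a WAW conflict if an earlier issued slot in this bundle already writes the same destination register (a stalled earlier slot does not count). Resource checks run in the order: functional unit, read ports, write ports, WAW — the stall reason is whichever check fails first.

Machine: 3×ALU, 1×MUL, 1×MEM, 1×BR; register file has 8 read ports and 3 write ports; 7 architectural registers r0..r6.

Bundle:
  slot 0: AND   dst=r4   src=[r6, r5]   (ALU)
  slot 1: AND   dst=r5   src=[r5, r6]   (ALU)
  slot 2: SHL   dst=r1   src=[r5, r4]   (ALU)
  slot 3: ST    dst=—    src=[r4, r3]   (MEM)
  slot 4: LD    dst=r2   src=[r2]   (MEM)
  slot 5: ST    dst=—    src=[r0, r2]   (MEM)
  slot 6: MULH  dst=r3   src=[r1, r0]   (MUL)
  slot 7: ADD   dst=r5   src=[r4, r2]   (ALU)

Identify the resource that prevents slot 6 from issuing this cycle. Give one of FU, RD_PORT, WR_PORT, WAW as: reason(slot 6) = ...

  0. ALU→r4 ⇒ go  {2A/1Mu/1Ld/1B | 6r 2w}
  1. ALU→r5 ⇒ go  {1A/1Mu/1Ld/1B | 4r 1w}
  2. ALU→r1 ⇒ go  {0A/1Mu/1Ld/1B | 2r 0w}
  3. MEM ⇒ go  {0A/1Mu/0Ld/1B | 0r 0w}
  4. MEM→r2 ⇒ no(FU)  {0A/1Mu/0Ld/1B | 0r 0w}
  5. MEM ⇒ no(FU)  {0A/1Mu/0Ld/1B | 0r 0w}
  6. MUL→r3 ⇒ no(RD_PORT)  {0A/1Mu/0Ld/1B | 0r 0w}
  7. ALU→r5 ⇒ no(FU)  {0A/1Mu/0Ld/1B | 0r 0w}

reason(slot 6) = RD_PORT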